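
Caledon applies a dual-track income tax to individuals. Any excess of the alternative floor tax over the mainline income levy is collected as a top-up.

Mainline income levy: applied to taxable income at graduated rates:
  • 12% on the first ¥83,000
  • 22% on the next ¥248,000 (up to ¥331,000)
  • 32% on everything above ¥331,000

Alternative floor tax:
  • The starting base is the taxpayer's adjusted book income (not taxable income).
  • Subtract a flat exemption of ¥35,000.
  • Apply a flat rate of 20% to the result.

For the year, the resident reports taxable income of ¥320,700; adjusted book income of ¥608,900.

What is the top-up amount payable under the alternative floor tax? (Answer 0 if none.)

¥52,526

Mainline income levy:
  ¥83,000 × 12% = ¥9,960
  ¥237,700 × 22% = ¥52,294
  → ¥62,254

Alternative floor tax:
  Base (adjusted book income): ¥608,900
  Less exemption ¥35,000 → base ¥573,900
  ¥573,900 × 20% = ¥114,780

Excess of alternative floor tax over mainline income levy: ¥114,780 − ¥62,254 = ¥52,526.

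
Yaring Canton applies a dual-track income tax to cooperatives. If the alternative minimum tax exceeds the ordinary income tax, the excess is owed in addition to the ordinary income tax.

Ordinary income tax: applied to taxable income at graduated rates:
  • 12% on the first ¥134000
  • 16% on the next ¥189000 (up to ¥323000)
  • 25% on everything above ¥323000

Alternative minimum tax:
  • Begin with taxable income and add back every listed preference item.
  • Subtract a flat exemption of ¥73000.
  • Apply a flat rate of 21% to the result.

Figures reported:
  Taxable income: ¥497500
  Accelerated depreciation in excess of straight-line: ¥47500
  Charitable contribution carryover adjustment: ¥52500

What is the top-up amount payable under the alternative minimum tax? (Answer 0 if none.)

¥20200

Ordinary income tax:
  ¥134000 × 12% = ¥16080
  ¥189000 × 16% = ¥30240
  ¥174500 × 25% = ¥43625
  → ¥89945

Alternative minimum tax:
  Adjusted income: ¥497500 + ¥47500 + ¥52500 = ¥597500
  Less exemption ¥73000 → base ¥524500
  ¥524500 × 21% = ¥110145

Excess of alternative minimum tax over ordinary income tax: ¥110145 − ¥89945 = ¥20200.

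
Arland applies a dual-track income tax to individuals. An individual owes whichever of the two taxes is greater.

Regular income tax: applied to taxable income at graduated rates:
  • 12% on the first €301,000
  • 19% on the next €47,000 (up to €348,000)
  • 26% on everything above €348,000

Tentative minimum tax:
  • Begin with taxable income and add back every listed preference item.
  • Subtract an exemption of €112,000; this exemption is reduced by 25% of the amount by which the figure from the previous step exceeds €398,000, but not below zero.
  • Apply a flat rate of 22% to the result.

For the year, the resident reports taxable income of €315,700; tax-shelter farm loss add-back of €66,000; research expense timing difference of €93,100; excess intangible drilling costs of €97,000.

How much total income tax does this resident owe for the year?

€110,715

Tentative minimum tax:
  Adjusted income: €315,700 + €66,000 + €93,100 + €97,000 = €571,800
  Exemption: €112,000 − 25% × (€571,800 − €398,000) = €112,000 − €43,450 = €68,550
  Base: €571,800 − €68,550 = €503,250
  €503,250 × 22% = €110,715

Regular income tax:
  €301,000 × 12% = €36,120
  €14,700 × 19% = €2,793
  → €38,913

€110,715 > €38,913, so the tentative minimum tax is the binding amount.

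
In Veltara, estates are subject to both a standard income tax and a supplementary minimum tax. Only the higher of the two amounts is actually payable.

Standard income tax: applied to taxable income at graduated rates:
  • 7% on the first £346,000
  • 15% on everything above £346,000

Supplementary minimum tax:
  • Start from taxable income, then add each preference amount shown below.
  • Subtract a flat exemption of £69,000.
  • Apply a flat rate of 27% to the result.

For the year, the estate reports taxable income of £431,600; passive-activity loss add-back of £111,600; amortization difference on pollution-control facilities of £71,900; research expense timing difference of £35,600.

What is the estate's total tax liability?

Standard income tax:
  £346,000 × 7% = £24,220
  £85,600 × 15% = £12,840
  → £37,060

Supplementary minimum tax:
  Adjusted income: £431,600 + £111,600 + £71,900 + £35,600 = £650,700
  Less exemption £69,000 → base £581,700
  £581,700 × 27% = £157,059

£157,059 > £37,060, so the supplementary minimum tax is the binding amount.

£157,059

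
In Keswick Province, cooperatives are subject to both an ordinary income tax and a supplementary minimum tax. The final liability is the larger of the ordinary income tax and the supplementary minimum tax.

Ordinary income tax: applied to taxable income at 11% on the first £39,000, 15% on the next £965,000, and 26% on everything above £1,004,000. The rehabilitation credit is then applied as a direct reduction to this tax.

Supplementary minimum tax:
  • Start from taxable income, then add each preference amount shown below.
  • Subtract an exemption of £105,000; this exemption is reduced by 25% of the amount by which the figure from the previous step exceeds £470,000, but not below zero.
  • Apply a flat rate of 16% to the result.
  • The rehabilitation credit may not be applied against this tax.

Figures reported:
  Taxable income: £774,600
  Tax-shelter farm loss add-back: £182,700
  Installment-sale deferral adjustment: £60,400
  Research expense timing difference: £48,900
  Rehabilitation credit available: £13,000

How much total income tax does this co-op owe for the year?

Ordinary income tax:
  £39,000 × 11% = £4,290
  £735,600 × 15% = £110,340
  → £114,630
  Less rehabilitation credit £13,000 → £101,630

Supplementary minimum tax:
  Adjusted income: £774,600 + £182,700 + £60,400 + £48,900 = £1,066,600
  Exemption: 25% × (£1,066,600 − £470,000) = £149,150 ≥ £105,000, so the exemption is fully phased out
  Base: £1,066,600 − £0 = £1,066,600
  £1,066,600 × 16% = £170,656

£170,656 > £101,630, so the supplementary minimum tax is the binding amount.

£170,656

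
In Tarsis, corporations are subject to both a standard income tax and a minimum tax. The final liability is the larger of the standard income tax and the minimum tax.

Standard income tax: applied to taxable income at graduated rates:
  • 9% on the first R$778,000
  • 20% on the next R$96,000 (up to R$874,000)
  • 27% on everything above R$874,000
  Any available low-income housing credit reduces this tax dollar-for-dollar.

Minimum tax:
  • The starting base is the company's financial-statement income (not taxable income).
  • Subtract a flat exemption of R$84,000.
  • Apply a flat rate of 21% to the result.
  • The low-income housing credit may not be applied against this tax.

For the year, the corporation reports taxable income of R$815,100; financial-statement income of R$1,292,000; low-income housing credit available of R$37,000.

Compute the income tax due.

R$253,680

Standard income tax:
  R$778,000 × 9% = R$70,020
  R$37,100 × 20% = R$7,420
  → R$77,440
  Less low-income housing credit R$37,000 → R$40,440

Minimum tax:
  Base (financial-statement income): R$1,292,000
  Less exemption R$84,000 → base R$1,208,000
  R$1,208,000 × 21% = R$253,680

R$253,680 > R$40,440, so the minimum tax is the binding amount.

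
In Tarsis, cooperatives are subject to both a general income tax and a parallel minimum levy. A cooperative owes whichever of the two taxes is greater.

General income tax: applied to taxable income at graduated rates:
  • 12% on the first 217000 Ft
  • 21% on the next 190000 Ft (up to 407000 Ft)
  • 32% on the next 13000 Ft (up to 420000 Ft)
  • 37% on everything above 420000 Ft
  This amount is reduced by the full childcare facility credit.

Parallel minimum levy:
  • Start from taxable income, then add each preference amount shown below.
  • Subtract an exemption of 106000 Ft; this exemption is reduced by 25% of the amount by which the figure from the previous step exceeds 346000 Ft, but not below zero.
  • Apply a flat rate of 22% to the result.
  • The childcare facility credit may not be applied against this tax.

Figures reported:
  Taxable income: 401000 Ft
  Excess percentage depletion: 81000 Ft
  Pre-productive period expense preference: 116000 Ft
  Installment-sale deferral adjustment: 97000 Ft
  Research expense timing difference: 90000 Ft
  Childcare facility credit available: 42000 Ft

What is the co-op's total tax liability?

Parallel minimum levy:
  Adjusted income: 401000 Ft + 81000 Ft + 116000 Ft + 97000 Ft + 90000 Ft = 785000 Ft
  Exemption: 25% × (785000 Ft − 346000 Ft) = 109750 Ft ≥ 106000 Ft, so the exemption is fully phased out
  Base: 785000 Ft − 0 Ft = 785000 Ft
  785000 Ft × 22% = 172700 Ft

General income tax:
  217000 Ft × 12% = 26040 Ft
  184000 Ft × 21% = 38640 Ft
  → 64680 Ft
  Less childcare facility credit 42000 Ft → 22680 Ft

172700 Ft > 22680 Ft, so the parallel minimum levy is the binding amount.

172700 Ft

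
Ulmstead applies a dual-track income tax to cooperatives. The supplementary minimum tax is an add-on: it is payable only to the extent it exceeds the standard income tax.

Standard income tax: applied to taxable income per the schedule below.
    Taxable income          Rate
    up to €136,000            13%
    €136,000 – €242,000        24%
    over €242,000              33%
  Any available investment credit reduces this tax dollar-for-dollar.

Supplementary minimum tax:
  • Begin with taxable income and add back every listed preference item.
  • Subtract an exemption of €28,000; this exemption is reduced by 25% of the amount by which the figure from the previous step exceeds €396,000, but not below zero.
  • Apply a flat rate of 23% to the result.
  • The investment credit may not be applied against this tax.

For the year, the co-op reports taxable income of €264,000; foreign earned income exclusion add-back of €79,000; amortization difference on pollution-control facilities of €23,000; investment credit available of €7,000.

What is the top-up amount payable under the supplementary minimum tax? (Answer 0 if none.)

Supplementary minimum tax:
  Adjusted income: €264,000 + €79,000 + €23,000 = €366,000
  Exemption: €366,000 ≤ €396,000, so full €28,000 applies
  Base: €366,000 − €28,000 = €338,000
  €338,000 × 23% = €77,740

Standard income tax:
  €136,000 × 13% = €17,680
  €106,000 × 24% = €25,440
  €22,000 × 33% = €7,260
  → €50,380
  Less investment credit €7,000 → €43,380

Excess of supplementary minimum tax over standard income tax: €77,740 − €43,380 = €34,360.

€34,360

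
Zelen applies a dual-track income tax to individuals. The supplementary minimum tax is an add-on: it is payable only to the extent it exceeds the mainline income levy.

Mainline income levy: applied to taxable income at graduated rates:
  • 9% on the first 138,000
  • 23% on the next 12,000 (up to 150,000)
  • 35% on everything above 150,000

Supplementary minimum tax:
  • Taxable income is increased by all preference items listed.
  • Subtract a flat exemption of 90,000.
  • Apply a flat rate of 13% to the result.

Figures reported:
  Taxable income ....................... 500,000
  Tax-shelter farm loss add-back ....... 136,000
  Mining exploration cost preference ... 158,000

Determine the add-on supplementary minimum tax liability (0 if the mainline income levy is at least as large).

0

Supplementary minimum tax:
  Adjusted income: 500,000 + 136,000 + 158,000 = 794,000
  Less exemption 90,000 → base 704,000
  704,000 × 13% = 91,520

Mainline income levy:
  138,000 × 9% = 12,420
  12,000 × 23% = 2,760
  350,000 × 35% = 122,500
  → 137,680

91,520 ≤ 137,680, so no add-on is due.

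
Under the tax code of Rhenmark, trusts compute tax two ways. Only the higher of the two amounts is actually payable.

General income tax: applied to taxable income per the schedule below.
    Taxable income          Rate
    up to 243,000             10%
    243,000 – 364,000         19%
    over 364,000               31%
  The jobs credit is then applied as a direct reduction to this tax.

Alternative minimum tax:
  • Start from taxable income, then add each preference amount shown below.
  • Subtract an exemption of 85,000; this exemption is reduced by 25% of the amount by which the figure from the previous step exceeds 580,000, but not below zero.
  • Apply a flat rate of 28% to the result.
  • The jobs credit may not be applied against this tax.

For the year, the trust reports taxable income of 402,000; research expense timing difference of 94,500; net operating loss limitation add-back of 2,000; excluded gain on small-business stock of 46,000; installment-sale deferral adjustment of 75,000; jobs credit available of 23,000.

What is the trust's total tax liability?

General income tax:
  243,000 × 10% = 24,300
  121,000 × 19% = 22,990
  38,000 × 31% = 11,780
  → 59,070
  Less jobs credit 23,000 → 36,070

Alternative minimum tax:
  Adjusted income: 402,000 + 94,500 + 2,000 + 46,000 + 75,000 = 619,500
  Exemption: 85,000 − 25% × (619,500 − 580,000) = 85,000 − 9,875 = 75,125
  Base: 619,500 − 75,125 = 544,375
  544,375 × 28% = 152,425

152,425 > 36,070, so the alternative minimum tax is the binding amount.

152,425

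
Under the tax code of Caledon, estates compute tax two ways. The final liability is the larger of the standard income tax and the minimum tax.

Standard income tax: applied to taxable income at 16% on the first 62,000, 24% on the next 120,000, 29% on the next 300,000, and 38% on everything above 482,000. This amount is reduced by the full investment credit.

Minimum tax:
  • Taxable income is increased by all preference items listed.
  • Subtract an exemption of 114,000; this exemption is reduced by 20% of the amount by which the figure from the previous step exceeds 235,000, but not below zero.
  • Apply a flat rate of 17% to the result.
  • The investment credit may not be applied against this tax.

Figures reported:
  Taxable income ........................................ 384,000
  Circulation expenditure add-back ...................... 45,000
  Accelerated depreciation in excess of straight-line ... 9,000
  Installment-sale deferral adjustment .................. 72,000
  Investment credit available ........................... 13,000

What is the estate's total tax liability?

84,300

Standard income tax:
  62,000 × 16% = 9,920
  120,000 × 24% = 28,800
  202,000 × 29% = 58,580
  → 97,300
  Less investment credit 13,000 → 84,300

Minimum tax:
  Adjusted income: 384,000 + 45,000 + 9,000 + 72,000 = 510,000
  Exemption: 114,000 − 20% × (510,000 − 235,000) = 114,000 − 55,000 = 59,000
  Base: 510,000 − 59,000 = 451,000
  451,000 × 17% = 76,670

84,300 > 76,670, so the standard income tax governs.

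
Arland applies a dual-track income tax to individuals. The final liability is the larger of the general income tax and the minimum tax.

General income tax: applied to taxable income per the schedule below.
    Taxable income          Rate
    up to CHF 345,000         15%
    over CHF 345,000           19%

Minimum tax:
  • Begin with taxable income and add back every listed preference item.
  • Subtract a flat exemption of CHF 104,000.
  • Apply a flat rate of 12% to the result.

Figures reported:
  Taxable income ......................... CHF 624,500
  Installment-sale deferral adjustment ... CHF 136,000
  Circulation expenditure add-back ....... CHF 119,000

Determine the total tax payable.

CHF 104,855

General income tax:
  CHF 345,000 × 15% = CHF 51,750
  CHF 279,500 × 19% = CHF 53,105
  → CHF 104,855

Minimum tax:
  Adjusted income: CHF 624,500 + CHF 136,000 + CHF 119,000 = CHF 879,500
  Less exemption CHF 104,000 → base CHF 775,500
  CHF 775,500 × 12% = CHF 93,060

CHF 104,855 > CHF 93,060, so the general income tax governs.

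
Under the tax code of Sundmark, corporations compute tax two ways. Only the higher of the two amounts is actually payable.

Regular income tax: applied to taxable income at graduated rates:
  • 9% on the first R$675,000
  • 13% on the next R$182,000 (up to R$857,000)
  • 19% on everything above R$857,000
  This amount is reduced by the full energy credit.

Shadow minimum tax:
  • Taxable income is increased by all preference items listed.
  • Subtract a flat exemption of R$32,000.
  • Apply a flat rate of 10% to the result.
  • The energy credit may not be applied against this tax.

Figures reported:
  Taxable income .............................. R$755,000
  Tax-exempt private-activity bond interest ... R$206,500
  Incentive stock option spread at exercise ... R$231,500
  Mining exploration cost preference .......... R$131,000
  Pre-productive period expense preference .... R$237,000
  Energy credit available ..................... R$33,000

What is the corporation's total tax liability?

R$152,900

Regular income tax:
  R$675,000 × 9% = R$60,750
  R$80,000 × 13% = R$10,400
  → R$71,150
  Less energy credit R$33,000 → R$38,150

Shadow minimum tax:
  Adjusted income: R$755,000 + R$206,500 + R$231,500 + R$131,000 + R$237,000 = R$1,561,000
  Less exemption R$32,000 → base R$1,529,000
  R$1,529,000 × 10% = R$152,900

R$152,900 > R$38,150, so the shadow minimum tax is the binding amount.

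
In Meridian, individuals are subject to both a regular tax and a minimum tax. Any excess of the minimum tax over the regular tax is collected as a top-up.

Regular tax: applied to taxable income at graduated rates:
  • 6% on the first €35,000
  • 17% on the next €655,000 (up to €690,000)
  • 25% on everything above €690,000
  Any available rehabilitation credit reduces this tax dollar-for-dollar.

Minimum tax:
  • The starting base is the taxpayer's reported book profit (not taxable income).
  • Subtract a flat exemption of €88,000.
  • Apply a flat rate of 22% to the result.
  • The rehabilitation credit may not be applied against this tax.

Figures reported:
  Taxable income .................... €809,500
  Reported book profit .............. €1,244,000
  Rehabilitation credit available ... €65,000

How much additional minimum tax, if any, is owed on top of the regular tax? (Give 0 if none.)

€175,995

Minimum tax:
  Base (reported book profit): €1,244,000
  Less exemption €88,000 → base €1,156,000
  €1,156,000 × 22% = €254,320

Regular tax:
  €35,000 × 6% = €2,100
  €655,000 × 17% = €111,350
  €119,500 × 25% = €29,875
  → €143,325
  Less rehabilitation credit €65,000 → €78,325

Excess of minimum tax over regular tax: €254,320 − €78,325 = €175,995.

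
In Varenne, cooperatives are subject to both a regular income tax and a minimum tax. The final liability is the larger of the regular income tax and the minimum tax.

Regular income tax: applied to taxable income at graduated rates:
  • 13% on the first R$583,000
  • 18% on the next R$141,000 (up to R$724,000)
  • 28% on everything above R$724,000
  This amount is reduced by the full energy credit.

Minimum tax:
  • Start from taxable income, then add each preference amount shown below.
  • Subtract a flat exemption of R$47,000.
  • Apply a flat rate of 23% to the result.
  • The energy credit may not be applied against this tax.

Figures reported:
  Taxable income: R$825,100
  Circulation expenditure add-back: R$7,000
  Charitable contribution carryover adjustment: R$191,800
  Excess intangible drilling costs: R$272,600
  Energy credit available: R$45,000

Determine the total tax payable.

R$287,385

Regular income tax:
  R$583,000 × 13% = R$75,790
  R$141,000 × 18% = R$25,380
  R$101,100 × 28% = R$28,308
  → R$129,478
  Less energy credit R$45,000 → R$84,478

Minimum tax:
  Adjusted income: R$825,100 + R$7,000 + R$191,800 + R$272,600 = R$1,296,500
  Less exemption R$47,000 → base R$1,249,500
  R$1,249,500 × 23% = R$287,385

R$287,385 > R$84,478, so the minimum tax is the binding amount.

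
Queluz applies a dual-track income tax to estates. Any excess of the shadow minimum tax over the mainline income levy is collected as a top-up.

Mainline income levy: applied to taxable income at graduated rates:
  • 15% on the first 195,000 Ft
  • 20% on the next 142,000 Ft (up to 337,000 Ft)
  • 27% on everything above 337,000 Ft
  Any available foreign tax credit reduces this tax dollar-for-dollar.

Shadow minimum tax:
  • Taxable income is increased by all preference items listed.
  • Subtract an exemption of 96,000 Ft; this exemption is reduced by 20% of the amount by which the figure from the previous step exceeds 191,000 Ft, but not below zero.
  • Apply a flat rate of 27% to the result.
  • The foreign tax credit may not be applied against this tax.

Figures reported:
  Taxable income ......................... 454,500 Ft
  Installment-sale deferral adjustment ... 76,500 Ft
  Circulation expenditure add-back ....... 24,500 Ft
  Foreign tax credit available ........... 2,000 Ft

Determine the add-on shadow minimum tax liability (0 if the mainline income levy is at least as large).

56,373 Ft

Shadow minimum tax:
  Adjusted income: 454,500 Ft + 76,500 Ft + 24,500 Ft = 555,500 Ft
  Exemption: 96,000 Ft − 20% × (555,500 Ft − 191,000 Ft) = 96,000 Ft − 72,900 Ft = 23,100 Ft
  Base: 555,500 Ft − 23,100 Ft = 532,400 Ft
  532,400 Ft × 27% = 143,748 Ft

Mainline income levy:
  195,000 Ft × 15% = 29,250 Ft
  142,000 Ft × 20% = 28,400 Ft
  117,500 Ft × 27% = 31,725 Ft
  → 89,375 Ft
  Less foreign tax credit 2,000 Ft → 87,375 Ft

Excess of shadow minimum tax over mainline income levy: 143,748 Ft − 87,375 Ft = 56,373 Ft.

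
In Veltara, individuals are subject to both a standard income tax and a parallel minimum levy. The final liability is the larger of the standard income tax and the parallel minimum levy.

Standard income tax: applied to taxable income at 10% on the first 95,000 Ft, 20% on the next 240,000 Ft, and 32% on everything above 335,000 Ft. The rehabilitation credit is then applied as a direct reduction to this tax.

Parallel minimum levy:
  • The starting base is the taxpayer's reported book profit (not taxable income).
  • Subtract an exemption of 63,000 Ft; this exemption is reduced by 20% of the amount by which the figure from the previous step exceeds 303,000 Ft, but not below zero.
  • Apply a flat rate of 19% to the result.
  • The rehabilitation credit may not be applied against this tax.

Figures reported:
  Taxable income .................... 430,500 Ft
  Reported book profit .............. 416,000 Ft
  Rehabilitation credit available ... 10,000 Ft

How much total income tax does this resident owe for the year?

Parallel minimum levy:
  Base (reported book profit): 416,000 Ft
  Exemption: 63,000 Ft − 20% × (416,000 Ft − 303,000 Ft) = 63,000 Ft − 22,600 Ft = 40,400 Ft
  Base: 416,000 Ft − 40,400 Ft = 375,600 Ft
  375,600 Ft × 19% = 71,364 Ft

Standard income tax:
  95,000 Ft × 10% = 9,500 Ft
  240,000 Ft × 20% = 48,000 Ft
  95,500 Ft × 32% = 30,560 Ft
  → 88,060 Ft
  Less rehabilitation credit 10,000 Ft → 78,060 Ft

78,060 Ft > 71,364 Ft, so the standard income tax governs.

78,060 Ft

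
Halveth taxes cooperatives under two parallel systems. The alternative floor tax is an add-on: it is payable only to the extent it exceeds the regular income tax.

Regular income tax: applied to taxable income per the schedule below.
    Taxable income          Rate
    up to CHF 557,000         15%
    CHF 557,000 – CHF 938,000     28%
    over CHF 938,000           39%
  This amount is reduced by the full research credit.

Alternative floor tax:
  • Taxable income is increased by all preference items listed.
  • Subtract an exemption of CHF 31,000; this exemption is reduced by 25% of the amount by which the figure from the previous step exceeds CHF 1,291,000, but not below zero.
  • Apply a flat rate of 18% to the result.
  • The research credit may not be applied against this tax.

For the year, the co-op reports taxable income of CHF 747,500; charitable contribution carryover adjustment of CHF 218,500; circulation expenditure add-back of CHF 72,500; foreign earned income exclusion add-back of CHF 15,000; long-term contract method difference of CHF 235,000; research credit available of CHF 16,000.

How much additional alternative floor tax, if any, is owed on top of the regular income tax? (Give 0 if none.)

CHF 105,460

Alternative floor tax:
  Adjusted income: CHF 747,500 + CHF 218,500 + CHF 72,500 + CHF 15,000 + CHF 235,000 = CHF 1,288,500
  Exemption: CHF 1,288,500 ≤ CHF 1,291,000, so full CHF 31,000 applies
  Base: CHF 1,288,500 − CHF 31,000 = CHF 1,257,500
  CHF 1,257,500 × 18% = CHF 226,350

Regular income tax:
  CHF 557,000 × 15% = CHF 83,550
  CHF 190,500 × 28% = CHF 53,340
  → CHF 136,890
  Less research credit CHF 16,000 → CHF 120,890

Excess of alternative floor tax over regular income tax: CHF 226,350 − CHF 120,890 = CHF 105,460.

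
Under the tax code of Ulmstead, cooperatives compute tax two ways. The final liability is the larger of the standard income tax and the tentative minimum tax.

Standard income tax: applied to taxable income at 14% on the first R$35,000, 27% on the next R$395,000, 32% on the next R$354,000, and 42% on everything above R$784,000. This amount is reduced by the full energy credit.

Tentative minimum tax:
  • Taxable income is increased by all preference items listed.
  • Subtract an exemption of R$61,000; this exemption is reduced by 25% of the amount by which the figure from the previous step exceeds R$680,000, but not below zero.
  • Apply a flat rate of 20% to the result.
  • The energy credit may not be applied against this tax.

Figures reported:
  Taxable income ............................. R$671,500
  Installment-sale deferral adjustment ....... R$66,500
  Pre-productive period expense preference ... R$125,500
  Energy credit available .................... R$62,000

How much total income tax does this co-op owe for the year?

Tentative minimum tax:
  Adjusted income: R$671,500 + R$66,500 + R$125,500 = R$863,500
  Exemption: R$61,000 − 25% × (R$863,500 − R$680,000) = R$61,000 − R$45,875 = R$15,125
  Base: R$863,500 − R$15,125 = R$848,375
  R$848,375 × 20% = R$169,675

Standard income tax:
  R$35,000 × 14% = R$4,900
  R$395,000 × 27% = R$106,650
  R$241,500 × 32% = R$77,280
  → R$188,830
  Less energy credit R$62,000 → R$126,830

R$169,675 > R$126,830, so the tentative minimum tax is the binding amount.

R$169,675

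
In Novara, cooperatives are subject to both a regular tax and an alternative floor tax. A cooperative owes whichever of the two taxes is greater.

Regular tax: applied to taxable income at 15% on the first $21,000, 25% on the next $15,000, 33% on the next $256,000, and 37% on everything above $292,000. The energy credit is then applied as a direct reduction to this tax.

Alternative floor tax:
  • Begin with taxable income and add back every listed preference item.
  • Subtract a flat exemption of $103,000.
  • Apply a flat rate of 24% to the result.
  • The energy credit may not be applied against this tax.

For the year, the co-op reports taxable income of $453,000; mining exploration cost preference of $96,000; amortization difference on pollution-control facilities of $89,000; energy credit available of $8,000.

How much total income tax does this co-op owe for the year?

$142,950

Regular tax:
  $21,000 × 15% = $3,150
  $15,000 × 25% = $3,750
  $256,000 × 33% = $84,480
  $161,000 × 37% = $59,570
  → $150,950
  Less energy credit $8,000 → $142,950

Alternative floor tax:
  Adjusted income: $453,000 + $96,000 + $89,000 = $638,000
  Less exemption $103,000 → base $535,000
  $535,000 × 24% = $128,400

$142,950 > $128,400, so the regular tax governs.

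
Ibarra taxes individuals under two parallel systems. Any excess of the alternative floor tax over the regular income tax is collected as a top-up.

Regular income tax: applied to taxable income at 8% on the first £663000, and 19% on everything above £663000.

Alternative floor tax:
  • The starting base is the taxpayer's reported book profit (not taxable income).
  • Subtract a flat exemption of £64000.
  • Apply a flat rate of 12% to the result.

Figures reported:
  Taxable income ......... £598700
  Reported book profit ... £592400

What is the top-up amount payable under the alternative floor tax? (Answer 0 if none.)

Regular income tax:
  £598700 × 8% = £47896

Alternative floor tax:
  Base (reported book profit): £592400
  Less exemption £64000 → base £528400
  £528400 × 12% = £63408

Excess of alternative floor tax over regular income tax: £63408 − £47896 = £15512.

£15512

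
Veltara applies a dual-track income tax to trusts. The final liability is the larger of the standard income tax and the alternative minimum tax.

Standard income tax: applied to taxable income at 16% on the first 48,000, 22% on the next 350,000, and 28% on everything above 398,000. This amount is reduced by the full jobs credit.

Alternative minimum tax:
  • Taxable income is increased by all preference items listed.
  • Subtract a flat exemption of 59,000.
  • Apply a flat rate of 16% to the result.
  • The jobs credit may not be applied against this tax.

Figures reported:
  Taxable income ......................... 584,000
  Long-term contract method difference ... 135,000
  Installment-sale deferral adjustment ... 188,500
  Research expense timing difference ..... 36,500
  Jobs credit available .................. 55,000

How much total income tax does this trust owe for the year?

141,600

Alternative minimum tax:
  Adjusted income: 584,000 + 135,000 + 188,500 + 36,500 = 944,000
  Less exemption 59,000 → base 885,000
  885,000 × 16% = 141,600

Standard income tax:
  48,000 × 16% = 7,680
  350,000 × 22% = 77,000
  186,000 × 28% = 52,080
  → 136,760
  Less jobs credit 55,000 → 81,760

141,600 > 81,760, so the alternative minimum tax is the binding amount.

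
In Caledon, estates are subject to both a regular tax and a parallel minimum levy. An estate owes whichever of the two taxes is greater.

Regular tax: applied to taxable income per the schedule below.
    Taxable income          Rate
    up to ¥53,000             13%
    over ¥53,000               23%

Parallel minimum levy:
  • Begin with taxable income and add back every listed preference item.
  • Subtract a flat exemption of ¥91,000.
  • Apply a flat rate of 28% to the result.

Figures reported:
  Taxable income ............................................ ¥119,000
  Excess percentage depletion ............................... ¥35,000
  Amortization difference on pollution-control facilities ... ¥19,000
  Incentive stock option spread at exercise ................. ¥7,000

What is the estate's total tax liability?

¥24,920

Regular tax:
  ¥53,000 × 13% = ¥6,890
  ¥66,000 × 23% = ¥15,180
  → ¥22,070

Parallel minimum levy:
  Adjusted income: ¥119,000 + ¥35,000 + ¥19,000 + ¥7,000 = ¥180,000
  Less exemption ¥91,000 → base ¥89,000
  ¥89,000 × 28% = ¥24,920

¥24,920 > ¥22,070, so the parallel minimum levy is the binding amount.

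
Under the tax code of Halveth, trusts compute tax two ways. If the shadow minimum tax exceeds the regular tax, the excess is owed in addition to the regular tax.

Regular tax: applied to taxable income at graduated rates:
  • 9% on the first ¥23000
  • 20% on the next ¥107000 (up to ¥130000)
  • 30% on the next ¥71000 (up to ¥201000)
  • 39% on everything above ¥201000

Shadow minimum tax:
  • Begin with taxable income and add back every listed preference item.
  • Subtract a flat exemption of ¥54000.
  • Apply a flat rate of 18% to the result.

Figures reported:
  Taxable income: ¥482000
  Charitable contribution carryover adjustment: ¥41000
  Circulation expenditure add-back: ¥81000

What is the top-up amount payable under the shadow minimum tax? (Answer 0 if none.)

Shadow minimum tax:
  Adjusted income: ¥482000 + ¥41000 + ¥81000 = ¥604000
  Less exemption ¥54000 → base ¥550000
  ¥550000 × 18% = ¥99000

Regular tax:
  ¥23000 × 9% = ¥2070
  ¥107000 × 20% = ¥21400
  ¥71000 × 30% = ¥21300
  ¥281000 × 39% = ¥109590
  → ¥154360

¥99000 ≤ ¥154360, so no add-on is due.

¥0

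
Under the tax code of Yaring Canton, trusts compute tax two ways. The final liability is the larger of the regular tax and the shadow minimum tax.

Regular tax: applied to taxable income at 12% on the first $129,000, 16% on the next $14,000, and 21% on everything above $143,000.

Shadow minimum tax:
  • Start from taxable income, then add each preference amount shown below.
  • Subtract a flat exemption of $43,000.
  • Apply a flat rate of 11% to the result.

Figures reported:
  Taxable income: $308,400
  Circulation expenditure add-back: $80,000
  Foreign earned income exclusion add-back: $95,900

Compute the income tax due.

Regular tax:
  $129,000 × 12% = $15,480
  $14,000 × 16% = $2,240
  $165,400 × 21% = $34,734
  → $52,454

Shadow minimum tax:
  Adjusted income: $308,400 + $80,000 + $95,900 = $484,300
  Less exemption $43,000 → base $441,300
  $441,300 × 11% = $48,543

$52,454 > $48,543, so the regular tax governs.

$52,454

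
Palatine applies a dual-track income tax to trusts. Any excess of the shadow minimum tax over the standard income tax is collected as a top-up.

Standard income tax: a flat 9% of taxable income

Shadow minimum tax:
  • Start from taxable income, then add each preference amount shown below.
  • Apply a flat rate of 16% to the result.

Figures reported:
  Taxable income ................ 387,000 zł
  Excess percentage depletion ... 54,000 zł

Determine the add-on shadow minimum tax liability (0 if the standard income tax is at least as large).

Shadow minimum tax:
  Adjusted income: 387,000 zł + 54,000 zł = 441,000 zł
  441,000 zł × 16% = 70,560 zł

Standard income tax:
  387,000 zł × 9% = 34,830 zł

Excess of shadow minimum tax over standard income tax: 70,560 zł − 34,830 zł = 35,730 zł.

35,730 zł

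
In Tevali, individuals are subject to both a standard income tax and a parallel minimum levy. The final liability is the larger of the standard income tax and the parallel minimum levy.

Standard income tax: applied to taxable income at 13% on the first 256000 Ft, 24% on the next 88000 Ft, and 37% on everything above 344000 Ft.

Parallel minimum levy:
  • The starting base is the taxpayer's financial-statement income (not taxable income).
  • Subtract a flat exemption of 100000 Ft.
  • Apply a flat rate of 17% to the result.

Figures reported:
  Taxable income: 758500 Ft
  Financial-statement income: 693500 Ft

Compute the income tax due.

207765 Ft

Standard income tax:
  256000 Ft × 13% = 33280 Ft
  88000 Ft × 24% = 21120 Ft
  414500 Ft × 37% = 153365 Ft
  → 207765 Ft

Parallel minimum levy:
  Base (financial-statement income): 693500 Ft
  Less exemption 100000 Ft → base 593500 Ft
  593500 Ft × 17% = 100895 Ft

207765 Ft > 100895 Ft, so the standard income tax governs.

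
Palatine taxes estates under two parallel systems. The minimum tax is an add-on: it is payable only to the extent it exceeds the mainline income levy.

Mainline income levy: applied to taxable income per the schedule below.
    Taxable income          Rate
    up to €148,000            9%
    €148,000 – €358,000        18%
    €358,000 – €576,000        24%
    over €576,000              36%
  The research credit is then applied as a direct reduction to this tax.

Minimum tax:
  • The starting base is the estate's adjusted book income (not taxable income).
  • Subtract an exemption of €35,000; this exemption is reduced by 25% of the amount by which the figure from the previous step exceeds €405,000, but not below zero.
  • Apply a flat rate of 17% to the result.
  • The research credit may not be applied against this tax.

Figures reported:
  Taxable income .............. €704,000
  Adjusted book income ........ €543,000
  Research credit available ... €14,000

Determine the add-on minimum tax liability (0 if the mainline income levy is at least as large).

Minimum tax:
  Base (adjusted book income): €543,000
  Exemption: €35,000 − 25% × (€543,000 − €405,000) = €35,000 − €34,500 = €500
  Base: €543,000 − €500 = €542,500
  €542,500 × 17% = €92,225

Mainline income levy:
  €148,000 × 9% = €13,320
  €210,000 × 18% = €37,800
  €218,000 × 24% = €52,320
  €128,000 × 36% = €46,080
  → €149,520
  Less research credit €14,000 → €135,520

€92,225 ≤ €135,520, so no add-on is due.

€0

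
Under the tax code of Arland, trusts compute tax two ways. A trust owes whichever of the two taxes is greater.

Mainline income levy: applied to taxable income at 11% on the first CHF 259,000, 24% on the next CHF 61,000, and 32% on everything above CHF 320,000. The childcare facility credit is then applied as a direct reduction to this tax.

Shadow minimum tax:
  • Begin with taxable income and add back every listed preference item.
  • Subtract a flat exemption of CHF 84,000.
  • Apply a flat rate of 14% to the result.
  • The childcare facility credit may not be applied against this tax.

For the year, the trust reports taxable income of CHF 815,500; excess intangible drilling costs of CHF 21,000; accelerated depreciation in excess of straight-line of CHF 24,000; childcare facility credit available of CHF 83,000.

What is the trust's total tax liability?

CHF 118,690

Shadow minimum tax:
  Adjusted income: CHF 815,500 + CHF 21,000 + CHF 24,000 = CHF 860,500
  Less exemption CHF 84,000 → base CHF 776,500
  CHF 776,500 × 14% = CHF 108,710

Mainline income levy:
  CHF 259,000 × 11% = CHF 28,490
  CHF 61,000 × 24% = CHF 14,640
  CHF 495,500 × 32% = CHF 158,560
  → CHF 201,690
  Less childcare facility credit CHF 83,000 → CHF 118,690

CHF 118,690 > CHF 108,710, so the mainline income levy governs.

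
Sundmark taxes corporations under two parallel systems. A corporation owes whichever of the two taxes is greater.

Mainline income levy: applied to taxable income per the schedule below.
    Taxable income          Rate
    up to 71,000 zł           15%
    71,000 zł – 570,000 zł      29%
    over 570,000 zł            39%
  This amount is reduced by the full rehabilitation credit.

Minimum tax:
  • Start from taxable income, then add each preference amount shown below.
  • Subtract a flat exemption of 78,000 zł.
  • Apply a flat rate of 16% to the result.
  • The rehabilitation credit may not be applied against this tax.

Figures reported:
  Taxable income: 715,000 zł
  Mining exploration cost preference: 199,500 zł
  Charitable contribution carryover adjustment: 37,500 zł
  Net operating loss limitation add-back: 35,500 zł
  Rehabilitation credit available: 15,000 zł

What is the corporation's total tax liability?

196,910 zł

Minimum tax:
  Adjusted income: 715,000 zł + 199,500 zł + 37,500 zł + 35,500 zł = 987,500 zł
  Less exemption 78,000 zł → base 909,500 zł
  909,500 zł × 16% = 145,520 zł

Mainline income levy:
  71,000 zł × 15% = 10,650 zł
  499,000 zł × 29% = 144,710 zł
  145,000 zł × 39% = 56,550 zł
  → 211,910 zł
  Less rehabilitation credit 15,000 zł → 196,910 zł

196,910 zł > 145,520 zł, so the mainline income levy governs.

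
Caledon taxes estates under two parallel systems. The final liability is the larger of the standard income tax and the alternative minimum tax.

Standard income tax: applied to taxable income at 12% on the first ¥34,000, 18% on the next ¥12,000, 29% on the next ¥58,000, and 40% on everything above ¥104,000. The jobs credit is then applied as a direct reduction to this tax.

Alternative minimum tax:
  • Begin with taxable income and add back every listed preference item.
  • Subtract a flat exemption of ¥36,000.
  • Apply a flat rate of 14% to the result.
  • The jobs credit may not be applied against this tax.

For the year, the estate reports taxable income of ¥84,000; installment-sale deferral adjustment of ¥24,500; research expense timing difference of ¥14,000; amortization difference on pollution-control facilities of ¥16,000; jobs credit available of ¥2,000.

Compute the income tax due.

Standard income tax:
  ¥34,000 × 12% = ¥4,080
  ¥12,000 × 18% = ¥2,160
  ¥38,000 × 29% = ¥11,020
  → ¥17,260
  Less jobs credit ¥2,000 → ¥15,260

Alternative minimum tax:
  Adjusted income: ¥84,000 + ¥24,500 + ¥14,000 + ¥16,000 = ¥138,500
  Less exemption ¥36,000 → base ¥102,500
  ¥102,500 × 14% = ¥14,350

¥15,260 > ¥14,350, so the standard income tax governs.

¥15,260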